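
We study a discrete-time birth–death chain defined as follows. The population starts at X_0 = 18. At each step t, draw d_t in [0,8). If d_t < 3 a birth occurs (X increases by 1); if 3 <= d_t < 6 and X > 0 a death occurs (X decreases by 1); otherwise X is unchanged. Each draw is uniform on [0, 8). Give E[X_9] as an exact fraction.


X can drop by at most 1 per step and X_0 = 18 > T = 9, so X_t >= 18 − t >= 9 > 0 for every t <= 9: the floor at 0 (the 'and X > 0' condition) never binds. Hence X_9 = X_0 + Σ_{t<9} Y_t with i.i.d. increments Y_t = y(d_t) ∈ {+1, −1, 0}.
Outcome values over d=0..7: [1, 1, 1, -1, -1, -1, 0, 0]
Σy = 0, Σy² = 6, M = 8
μ = 0/8 = 0,  σ² = 6/8 − (0)² = 3/4
E[X_9] = 18 + 9·(0) = 18

18


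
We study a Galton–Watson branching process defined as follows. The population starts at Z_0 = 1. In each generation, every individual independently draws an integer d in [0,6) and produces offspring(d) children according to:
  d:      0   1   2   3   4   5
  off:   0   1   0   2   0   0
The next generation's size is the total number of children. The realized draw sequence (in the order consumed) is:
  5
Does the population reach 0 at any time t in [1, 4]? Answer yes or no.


yes

gen 0: Z_0=1, draws=[5], offspring=[0], Z_1=0
gen 1: Z_1=0, draws=[], offspring=[], Z_2=0
gen 2: Z_2=0, draws=[], offspring=[], Z_3=0
gen 3: Z_3=0, draws=[], offspring=[], Z_4=0


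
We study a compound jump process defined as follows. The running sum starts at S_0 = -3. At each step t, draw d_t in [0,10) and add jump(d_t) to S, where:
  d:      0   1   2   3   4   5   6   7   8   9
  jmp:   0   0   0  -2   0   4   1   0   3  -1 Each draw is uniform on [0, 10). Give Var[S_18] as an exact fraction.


Outcome values over d=0..9: [0, 0, 0, -2, 0, 4, 1, 0, 3, -1]
Σy = 5, Σy² = 31, M = 10
μ = 5/10 = 1/2,  σ² = 31/10 − (1/2)² = 57/20
Independent increments: Var[S_18] = 18·σ² = 18·(57/20) = 513/10

513/10


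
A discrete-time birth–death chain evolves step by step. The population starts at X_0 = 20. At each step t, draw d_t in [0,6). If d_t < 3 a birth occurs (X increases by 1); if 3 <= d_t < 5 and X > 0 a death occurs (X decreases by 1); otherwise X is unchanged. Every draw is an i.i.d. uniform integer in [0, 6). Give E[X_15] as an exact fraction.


X can drop by at most 1 per step and X_0 = 20 > T = 15, so X_t >= 20 − t >= 5 > 0 for every t <= 15: the floor at 0 (the 'and X > 0' condition) never binds. Hence X_15 = X_0 + Σ_{t<15} Y_t with i.i.d. increments Y_t = y(d_t) ∈ {+1, −1, 0}.
Outcome values over d=0..5: [1, 1, 1, -1, -1, 0]
Σy = 1, Σy² = 5, M = 6
μ = 1/6 = 1/6,  σ² = 5/6 − (1/6)² = 29/36
E[X_15] = 20 + 15·(1/6) = 45/2

45/2


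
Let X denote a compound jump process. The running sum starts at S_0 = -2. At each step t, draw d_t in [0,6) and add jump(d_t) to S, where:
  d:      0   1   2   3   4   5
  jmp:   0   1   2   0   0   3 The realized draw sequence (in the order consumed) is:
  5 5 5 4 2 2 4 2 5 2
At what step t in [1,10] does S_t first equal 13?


t=0: S=-2, d=5, jump=3, S_1=1
t=1: S=1, d=5, jump=3, S_2=4
t=2: S=4, d=5, jump=3, S_3=7
t=3: S=7, d=4, jump=0, S_4=7
t=4: S=7, d=2, jump=2, S_5=9
t=5: S=9, d=2, jump=2, S_6=11
t=6: S=11, d=4, jump=0, S_7=11
t=7: S=11, d=2, jump=2, S_8=13
t=8: S=13, d=5, jump=3, S_9=16
t=9: S=16, d=2, jump=2, S_10=18

8


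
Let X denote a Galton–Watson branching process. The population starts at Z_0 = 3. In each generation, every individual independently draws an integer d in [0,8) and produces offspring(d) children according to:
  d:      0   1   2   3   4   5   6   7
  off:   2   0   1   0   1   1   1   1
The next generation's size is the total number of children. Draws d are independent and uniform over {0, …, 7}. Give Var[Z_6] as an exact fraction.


Outcome values over d=0..7: [2, 0, 1, 0, 1, 1, 1, 1]
Σy = 7, Σy² = 9, M = 8
μ = 7/8 = 7/8,  σ² = 9/8 − (7/8)² = 23/64
V_0 = 0, E_0 = 3
V_1 = 23/64·E_0 + (7/8)²·V_0 = 69/64;  E_1 = 21/8
V_2 = 23/64·E_1 + (7/8)²·V_1 = 7245/4096;  E_2 = 147/64
V_3 = 23/64·E_2 + (7/8)²·V_2 = 571389/262144;  E_3 = 1029/512
V_4 = 23/64·E_3 + (7/8)²·V_3 = 40115565/16777216;  E_4 = 7203/4096
V_5 = 23/64·E_4 + (7/8)²·V_4 = 2644242909/1073741824;  E_5 = 50421/32768
V_6 = 23/64·E_5 + (7/8)²·V_5 = 167568395085/68719476736;  E_6 = 352947/262144

167568395085/68719476736


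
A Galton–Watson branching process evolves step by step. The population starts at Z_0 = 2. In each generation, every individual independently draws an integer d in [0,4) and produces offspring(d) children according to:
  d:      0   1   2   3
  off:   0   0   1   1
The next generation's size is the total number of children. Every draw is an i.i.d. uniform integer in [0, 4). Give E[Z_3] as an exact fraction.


1/4

Outcome values over d=0..3: [0, 0, 1, 1]
Σy = 2, Σy² = 2, M = 4
μ = 2/4 = 1/2,  σ² = 2/4 − (1/2)² = 1/4
E[Z_0] = 2
E[Z_1] = 1/2·E[Z_0] = 1
E[Z_2] = 1/2·E[Z_1] = 1/2
E[Z_3] = 1/2·E[Z_2] = 1/4


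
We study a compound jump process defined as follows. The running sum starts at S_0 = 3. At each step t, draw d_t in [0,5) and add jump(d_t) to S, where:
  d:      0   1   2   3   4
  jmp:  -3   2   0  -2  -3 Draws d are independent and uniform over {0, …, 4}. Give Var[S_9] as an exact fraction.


846/25

Outcome values over d=0..4: [-3, 2, 0, -2, -3]
Σy = -6, Σy² = 26, M = 5
μ = -6/5 = -6/5,  σ² = 26/5 − (-6/5)² = 94/25
Independent increments: Var[S_9] = 9·σ² = 9·(94/25) = 846/25


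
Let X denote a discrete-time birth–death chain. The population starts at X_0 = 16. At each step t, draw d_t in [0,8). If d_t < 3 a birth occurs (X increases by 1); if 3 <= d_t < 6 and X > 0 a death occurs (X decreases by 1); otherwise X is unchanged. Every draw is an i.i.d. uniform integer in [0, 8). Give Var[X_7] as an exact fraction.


21/4

X can drop by at most 1 per step and X_0 = 16 > T = 7, so X_t >= 16 − t >= 9 > 0 for every t <= 7: the floor at 0 (the 'and X > 0' condition) never binds. Hence X_7 = X_0 + Σ_{t<7} Y_t with i.i.d. increments Y_t = y(d_t) ∈ {+1, −1, 0}.
Outcome values over d=0..7: [1, 1, 1, -1, -1, -1, 0, 0]
Σy = 0, Σy² = 6, M = 8
μ = 0/8 = 0,  σ² = 6/8 − (0)² = 3/4
Independent increments: Var[X_7] = 7·σ² = 7·(3/4) = 21/4


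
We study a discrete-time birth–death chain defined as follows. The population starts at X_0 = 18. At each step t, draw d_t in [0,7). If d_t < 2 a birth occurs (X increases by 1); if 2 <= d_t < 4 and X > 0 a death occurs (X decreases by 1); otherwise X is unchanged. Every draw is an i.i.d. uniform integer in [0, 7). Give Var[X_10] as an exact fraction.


40/7

X can drop by at most 1 per step and X_0 = 18 > T = 10, so X_t >= 18 − t >= 8 > 0 for every t <= 10: the floor at 0 (the 'and X > 0' condition) never binds. Hence X_10 = X_0 + Σ_{t<10} Y_t with i.i.d. increments Y_t = y(d_t) ∈ {+1, −1, 0}.
Outcome values over d=0..6: [1, 1, -1, -1, 0, 0, 0]
Σy = 0, Σy² = 4, M = 7
μ = 0/7 = 0,  σ² = 4/7 − (0)² = 4/7
Independent increments: Var[X_10] = 10·σ² = 10·(4/7) = 40/7


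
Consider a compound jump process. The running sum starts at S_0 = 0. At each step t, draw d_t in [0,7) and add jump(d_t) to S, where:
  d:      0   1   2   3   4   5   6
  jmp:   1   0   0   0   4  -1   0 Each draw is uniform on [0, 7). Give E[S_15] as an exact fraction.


Outcome values over d=0..6: [1, 0, 0, 0, 4, -1, 0]
Σy = 4, Σy² = 18, M = 7
μ = 4/7 = 4/7,  σ² = 18/7 − (4/7)² = 110/49
E[S_15] = 0 + 15·(4/7) = 60/7

60/7


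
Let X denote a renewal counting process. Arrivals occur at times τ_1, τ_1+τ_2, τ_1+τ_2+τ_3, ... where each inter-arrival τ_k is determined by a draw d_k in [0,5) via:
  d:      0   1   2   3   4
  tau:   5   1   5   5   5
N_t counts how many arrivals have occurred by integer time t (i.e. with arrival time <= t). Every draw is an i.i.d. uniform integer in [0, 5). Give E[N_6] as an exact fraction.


21406/15625

Inter-arrival values over d=0..4: [5, 1, 5, 5, 5]
Each d has probability 1/5, so the pmf of τ is: f(1) = 1/5, f(5) = 4/5
Renewal equation for m(n) = E[N_n]: condition on τ_1 = k (if k <= n, one arrival plus a fresh copy on the remaining n−k steps): m(n) = F(n) + Σ_{k<=n} f(k)·m(n−k), where F(n) = P(τ <= n) and m(0) = 0
m(1) = F(1) = 1/5
m(2) = F(2) + f(1)·m(1) = 1/5 + 1/5·1/5 = 6/25
m(3) = F(3) + f(1)·m(2) = 1/5 + 1/5·6/25 = 31/125
m(4) = F(4) + f(1)·m(3) = 1/5 + 1/5·31/125 = 156/625
m(5) = F(5) + f(1)·m(4) = 1 + 1/5·156/625 = 3281/3125
m(6) = F(6) + f(1)·m(5) + f(5)·m(1) = 1 + 1/5·3281/3125 + 4/5·1/5 = 21406/15625
E[N_6] = m(6) = 21406/15625


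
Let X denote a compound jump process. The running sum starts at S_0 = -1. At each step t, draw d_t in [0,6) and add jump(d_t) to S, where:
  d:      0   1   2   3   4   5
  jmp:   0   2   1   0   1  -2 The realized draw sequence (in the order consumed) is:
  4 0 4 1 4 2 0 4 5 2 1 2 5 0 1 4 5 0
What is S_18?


7

t=0: S=-1, d=4, jump=1, S_1=0
t=1: S=0, d=0, jump=0, S_2=0
t=2: S=0, d=4, jump=1, S_3=1
t=3: S=1, d=1, jump=2, S_4=3
t=4: S=3, d=4, jump=1, S_5=4
t=5: S=4, d=2, jump=1, S_6=5
t=6: S=5, d=0, jump=0, S_7=5
t=7: S=5, d=4, jump=1, S_8=6
t=8: S=6, d=5, jump=-2, S_9=4
t=9: S=4, d=2, jump=1, S_10=5
t=10: S=5, d=1, jump=2, S_11=7
t=11: S=7, d=2, jump=1, S_12=8
t=12: S=8, d=5, jump=-2, S_13=6
t=13: S=6, d=0, jump=0, S_14=6
t=14: S=6, d=1, jump=2, S_15=8
t=15: S=8, d=4, jump=1, S_16=9
t=16: S=9, d=5, jump=-2, S_17=7
t=17: S=7, d=0, jump=0, S_18=7


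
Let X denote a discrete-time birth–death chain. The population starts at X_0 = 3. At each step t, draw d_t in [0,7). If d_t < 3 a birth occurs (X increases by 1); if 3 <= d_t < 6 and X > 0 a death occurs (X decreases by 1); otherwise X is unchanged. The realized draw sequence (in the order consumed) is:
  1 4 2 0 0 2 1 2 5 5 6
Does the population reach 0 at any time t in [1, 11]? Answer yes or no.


no

t=0: X=3, d=1 → birth, X_1=4
t=1: X=4, d=4 → death, X_2=3
t=2: X=3, d=2 → birth, X_3=4
t=3: X=4, d=0 → birth, X_4=5
t=4: X=5, d=0 → birth, X_5=6
t=5: X=6, d=2 → birth, X_6=7
t=6: X=7, d=1 → birth, X_7=8
t=7: X=8, d=2 → birth, X_8=9
t=8: X=9, d=5 → death, X_9=8
t=9: X=8, d=5 → death, X_10=7
t=10: X=7, d=6 → hold, X_11=7


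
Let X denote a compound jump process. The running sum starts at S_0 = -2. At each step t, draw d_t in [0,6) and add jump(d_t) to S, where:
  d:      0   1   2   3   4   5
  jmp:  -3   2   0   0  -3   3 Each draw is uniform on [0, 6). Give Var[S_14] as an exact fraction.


1295/18

Outcome values over d=0..5: [-3, 2, 0, 0, -3, 3]
Σy = -1, Σy² = 31, M = 6
μ = -1/6 = -1/6,  σ² = 31/6 − (-1/6)² = 185/36
Independent increments: Var[S_14] = 14·σ² = 14·(185/36) = 1295/18


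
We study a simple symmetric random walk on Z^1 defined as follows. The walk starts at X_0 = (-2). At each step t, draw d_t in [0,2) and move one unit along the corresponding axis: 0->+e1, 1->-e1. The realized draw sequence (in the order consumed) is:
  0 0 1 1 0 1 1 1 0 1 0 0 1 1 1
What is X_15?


(-5)

t=0: X=(-2), d=0 → +e1, X_1=(-1)
t=1: X=(-1), d=0 → +e1, X_2=(0)
t=2: X=(0), d=1 → -e1, X_3=(-1)
t=3: X=(-1), d=1 → -e1, X_4=(-2)
t=4: X=(-2), d=0 → +e1, X_5=(-1)
t=5: X=(-1), d=1 → -e1, X_6=(-2)
t=6: X=(-2), d=1 → -e1, X_7=(-3)
t=7: X=(-3), d=1 → -e1, X_8=(-4)
t=8: X=(-4), d=0 → +e1, X_9=(-3)
t=9: X=(-3), d=1 → -e1, X_10=(-4)
t=10: X=(-4), d=0 → +e1, X_11=(-3)
t=11: X=(-3), d=0 → +e1, X_12=(-2)
t=12: X=(-2), d=1 → -e1, X_13=(-3)
t=13: X=(-3), d=1 → -e1, X_14=(-4)
t=14: X=(-4), d=1 → -e1, X_15=(-5)


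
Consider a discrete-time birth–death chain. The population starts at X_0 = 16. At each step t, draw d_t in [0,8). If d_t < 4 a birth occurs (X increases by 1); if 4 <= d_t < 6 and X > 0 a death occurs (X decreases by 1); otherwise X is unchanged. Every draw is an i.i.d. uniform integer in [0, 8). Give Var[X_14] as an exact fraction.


X can drop by at most 1 per step and X_0 = 16 > T = 14, so X_t >= 16 − t >= 2 > 0 for every t <= 14: the floor at 0 (the 'and X > 0' condition) never binds. Hence X_14 = X_0 + Σ_{t<14} Y_t with i.i.d. increments Y_t = y(d_t) ∈ {+1, −1, 0}.
Outcome values over d=0..7: [1, 1, 1, 1, -1, -1, 0, 0]
Σy = 2, Σy² = 6, M = 8
μ = 2/8 = 1/4,  σ² = 6/8 − (1/4)² = 11/16
Independent increments: Var[X_14] = 14·σ² = 14·(11/16) = 77/8

77/8


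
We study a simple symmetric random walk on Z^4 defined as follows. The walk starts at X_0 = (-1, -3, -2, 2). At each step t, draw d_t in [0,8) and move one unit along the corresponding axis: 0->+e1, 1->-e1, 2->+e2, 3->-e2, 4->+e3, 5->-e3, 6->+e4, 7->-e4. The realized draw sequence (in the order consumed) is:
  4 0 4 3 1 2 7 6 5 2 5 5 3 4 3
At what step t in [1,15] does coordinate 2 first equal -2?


t=0: X=(-1, -3, -2, 2), d=4 → +e3, X_1=(-1, -3, -1, 2)
t=1: X=(-1, -3, -1, 2), d=0 → +e1, X_2=(0, -3, -1, 2)
t=2: X=(0, -3, -1, 2), d=4 → +e3, X_3=(0, -3, 0, 2)
t=3: X=(0, -3, 0, 2), d=3 → -e2, X_4=(0, -4, 0, 2)
t=4: X=(0, -4, 0, 2), d=1 → -e1, X_5=(-1, -4, 0, 2)
t=5: X=(-1, -4, 0, 2), d=2 → +e2, X_6=(-1, -3, 0, 2)
t=6: X=(-1, -3, 0, 2), d=7 → -e4, X_7=(-1, -3, 0, 1)
t=7: X=(-1, -3, 0, 1), d=6 → +e4, X_8=(-1, -3, 0, 2)
t=8: X=(-1, -3, 0, 2), d=5 → -e3, X_9=(-1, -3, -1, 2)
t=9: X=(-1, -3, -1, 2), d=2 → +e2, X_10=(-1, -2, -1, 2)
t=10: X=(-1, -2, -1, 2), d=5 → -e3, X_11=(-1, -2, -2, 2)
t=11: X=(-1, -2, -2, 2), d=5 → -e3, X_12=(-1, -2, -3, 2)
t=12: X=(-1, -2, -3, 2), d=3 → -e2, X_13=(-1, -3, -3, 2)
t=13: X=(-1, -3, -3, 2), d=4 → +e3, X_14=(-1, -3, -2, 2)
t=14: X=(-1, -3, -2, 2), d=3 → -e2, X_15=(-1, -4, -2, 2)

10


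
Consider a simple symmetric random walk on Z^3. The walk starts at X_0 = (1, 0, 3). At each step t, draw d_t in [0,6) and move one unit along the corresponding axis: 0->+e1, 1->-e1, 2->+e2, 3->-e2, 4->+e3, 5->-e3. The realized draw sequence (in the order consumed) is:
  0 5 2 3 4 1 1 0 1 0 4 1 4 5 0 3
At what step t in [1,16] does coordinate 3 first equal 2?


t=0: X=(1, 0, 3), d=0 → +e1, X_1=(2, 0, 3)
t=1: X=(2, 0, 3), d=5 → -e3, X_2=(2, 0, 2)
t=2: X=(2, 0, 2), d=2 → +e2, X_3=(2, 1, 2)
t=3: X=(2, 1, 2), d=3 → -e2, X_4=(2, 0, 2)
t=4: X=(2, 0, 2), d=4 → +e3, X_5=(2, 0, 3)
t=5: X=(2, 0, 3), d=1 → -e1, X_6=(1, 0, 3)
t=6: X=(1, 0, 3), d=1 → -e1, X_7=(0, 0, 3)
t=7: X=(0, 0, 3), d=0 → +e1, X_8=(1, 0, 3)
t=8: X=(1, 0, 3), d=1 → -e1, X_9=(0, 0, 3)
t=9: X=(0, 0, 3), d=0 → +e1, X_10=(1, 0, 3)
t=10: X=(1, 0, 3), d=4 → +e3, X_11=(1, 0, 4)
t=11: X=(1, 0, 4), d=1 → -e1, X_12=(0, 0, 4)
t=12: X=(0, 0, 4), d=4 → +e3, X_13=(0, 0, 5)
t=13: X=(0, 0, 5), d=5 → -e3, X_14=(0, 0, 4)
t=14: X=(0, 0, 4), d=0 → +e1, X_15=(1, 0, 4)
t=15: X=(1, 0, 4), d=3 → -e2, X_16=(1, -1, 4)

2


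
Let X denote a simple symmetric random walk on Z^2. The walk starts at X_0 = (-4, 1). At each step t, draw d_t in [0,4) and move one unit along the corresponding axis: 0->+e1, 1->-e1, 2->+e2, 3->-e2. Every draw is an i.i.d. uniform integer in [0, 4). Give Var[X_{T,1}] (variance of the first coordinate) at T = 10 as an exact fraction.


5

Outcome values over d=0..3: [1, -1, 0, 0]
Σy = 0, Σy² = 2, M = 4
μ = 0/4 = 0,  σ² = 2/4 − (0)² = 1/2
Independent increments: Var[X_10] = 10·σ² = 10·(1/2) = 5


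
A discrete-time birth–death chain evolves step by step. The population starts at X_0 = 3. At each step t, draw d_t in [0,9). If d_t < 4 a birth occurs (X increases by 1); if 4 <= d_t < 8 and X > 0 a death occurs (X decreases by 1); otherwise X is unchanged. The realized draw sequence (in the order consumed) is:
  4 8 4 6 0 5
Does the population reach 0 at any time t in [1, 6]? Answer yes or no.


yes

t=0: X=3, d=4 → death, X_1=2
t=1: X=2, d=8 → hold, X_2=2
t=2: X=2, d=4 → death, X_3=1
t=3: X=1, d=6 → death, X_4=0
t=4: X=0, d=0 → birth, X_5=1
t=5: X=1, d=5 → death, X_6=0


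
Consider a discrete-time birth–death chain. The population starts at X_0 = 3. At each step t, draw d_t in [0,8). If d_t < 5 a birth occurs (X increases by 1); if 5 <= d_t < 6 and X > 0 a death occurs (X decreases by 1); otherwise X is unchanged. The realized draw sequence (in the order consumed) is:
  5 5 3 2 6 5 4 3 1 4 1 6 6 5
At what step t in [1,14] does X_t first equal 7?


11

t=0: X=3, d=5 → death, X_1=2
t=1: X=2, d=5 → death, X_2=1
t=2: X=1, d=3 → birth, X_3=2
t=3: X=2, d=2 → birth, X_4=3
t=4: X=3, d=6 → hold, X_5=3
t=5: X=3, d=5 → death, X_6=2
t=6: X=2, d=4 → birth, X_7=3
t=7: X=3, d=3 → birth, X_8=4
t=8: X=4, d=1 → birth, X_9=5
t=9: X=5, d=4 → birth, X_10=6
t=10: X=6, d=1 → birth, X_11=7
t=11: X=7, d=6 → hold, X_12=7
t=12: X=7, d=6 → hold, X_13=7
t=13: X=7, d=5 → death, X_14=6


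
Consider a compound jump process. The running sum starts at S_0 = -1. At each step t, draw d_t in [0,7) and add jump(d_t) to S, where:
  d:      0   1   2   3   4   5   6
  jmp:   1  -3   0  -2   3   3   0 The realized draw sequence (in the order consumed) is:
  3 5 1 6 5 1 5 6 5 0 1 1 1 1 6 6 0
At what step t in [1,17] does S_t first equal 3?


t=0: S=-1, d=3, jump=-2, S_1=-3
t=1: S=-3, d=5, jump=3, S_2=0
t=2: S=0, d=1, jump=-3, S_3=-3
t=3: S=-3, d=6, jump=0, S_4=-3
t=4: S=-3, d=5, jump=3, S_5=0
t=5: S=0, d=1, jump=-3, S_6=-3
t=6: S=-3, d=5, jump=3, S_7=0
t=7: S=0, d=6, jump=0, S_8=0
t=8: S=0, d=5, jump=3, S_9=3
t=9: S=3, d=0, jump=1, S_10=4
t=10: S=4, d=1, jump=-3, S_11=1
t=11: S=1, d=1, jump=-3, S_12=-2
t=12: S=-2, d=1, jump=-3, S_13=-5
t=13: S=-5, d=1, jump=-3, S_14=-8
t=14: S=-8, d=6, jump=0, S_15=-8
t=15: S=-8, d=6, jump=0, S_16=-8
t=16: S=-8, d=0, jump=1, S_17=-7

9


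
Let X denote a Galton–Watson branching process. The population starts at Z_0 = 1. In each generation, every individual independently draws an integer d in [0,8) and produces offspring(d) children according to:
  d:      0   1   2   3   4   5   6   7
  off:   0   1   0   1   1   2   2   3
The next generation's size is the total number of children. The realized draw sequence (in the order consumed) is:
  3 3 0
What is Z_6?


gen 0: Z_0=1, draws=[3], offspring=[1], Z_1=1
gen 1: Z_1=1, draws=[3], offspring=[1], Z_2=1
gen 2: Z_2=1, draws=[0], offspring=[0], Z_3=0
gen 3: Z_3=0, draws=[], offspring=[], Z_4=0
gen 4: Z_4=0, draws=[], offspring=[], Z_5=0
gen 5: Z_5=0, draws=[], offspring=[], Z_6=0

0


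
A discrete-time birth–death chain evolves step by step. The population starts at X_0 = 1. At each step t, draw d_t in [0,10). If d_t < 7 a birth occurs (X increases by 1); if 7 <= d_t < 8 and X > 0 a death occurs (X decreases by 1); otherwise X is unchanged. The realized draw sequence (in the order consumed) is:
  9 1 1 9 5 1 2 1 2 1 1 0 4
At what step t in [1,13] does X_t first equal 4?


5

t=0: X=1, d=9 → hold, X_1=1
t=1: X=1, d=1 → birth, X_2=2
t=2: X=2, d=1 → birth, X_3=3
t=3: X=3, d=9 → hold, X_4=3
t=4: X=3, d=5 → birth, X_5=4
t=5: X=4, d=1 → birth, X_6=5
t=6: X=5, d=2 → birth, X_7=6
t=7: X=6, d=1 → birth, X_8=7
t=8: X=7, d=2 → birth, X_9=8
t=9: X=8, d=1 → birth, X_10=9
t=10: X=9, d=1 → birth, X_11=10
t=11: X=10, d=0 → birth, X_12=11
t=12: X=11, d=4 → birth, X_13=12


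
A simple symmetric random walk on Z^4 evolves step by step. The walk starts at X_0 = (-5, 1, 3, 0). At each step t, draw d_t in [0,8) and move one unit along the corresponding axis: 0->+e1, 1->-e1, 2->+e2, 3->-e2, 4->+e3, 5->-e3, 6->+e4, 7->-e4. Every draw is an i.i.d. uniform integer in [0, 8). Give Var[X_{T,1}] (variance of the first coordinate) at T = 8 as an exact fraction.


Outcome values over d=0..7: [1, -1, 0, 0, 0, 0, 0, 0]
Σy = 0, Σy² = 2, M = 8
μ = 0/8 = 0,  σ² = 2/8 − (0)² = 1/4
Independent increments: Var[X_8] = 8·σ² = 8·(1/4) = 2

2


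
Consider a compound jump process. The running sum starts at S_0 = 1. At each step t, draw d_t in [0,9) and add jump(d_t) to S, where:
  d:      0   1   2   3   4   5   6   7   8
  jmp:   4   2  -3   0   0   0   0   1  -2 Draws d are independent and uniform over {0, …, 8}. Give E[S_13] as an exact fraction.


35/9

Outcome values over d=0..8: [4, 2, -3, 0, 0, 0, 0, 1, -2]
Σy = 2, Σy² = 34, M = 9
μ = 2/9 = 2/9,  σ² = 34/9 − (2/9)² = 302/81
E[S_13] = 1 + 13·(2/9) = 35/9


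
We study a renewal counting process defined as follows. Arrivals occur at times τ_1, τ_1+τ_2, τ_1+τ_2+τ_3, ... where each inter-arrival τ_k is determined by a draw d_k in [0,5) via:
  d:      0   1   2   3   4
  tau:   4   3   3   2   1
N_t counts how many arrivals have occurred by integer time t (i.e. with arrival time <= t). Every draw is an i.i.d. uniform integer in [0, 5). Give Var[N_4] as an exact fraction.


Inter-arrival values over d=0..4: [4, 3, 3, 2, 1]
Each d has probability 1/5, so the pmf of τ is: f(1) = 1/5, f(2) = 1/5, f(3) = 2/5, f(4) = 1/5
Let p_n(j) = P(N_n = j), with p_0 = [1]. Condition on τ_1: p_n(0) = P(τ > n), and for j >= 1, p_n(j) = Σ_{k<=n} f(k)·p_{n−k}(j−1)
p_1 = [4/5, 1/5]  (j = 0..1)
p_2 = [3/5, 9/25, 1/25]  (j = 0..2)
p_3 = [1/5, 17/25, 14/125, 1/125]  (j = 0..3)
p_4 = [0, 17/25, 36/125, 19/625, 1/625]  (j = 0..4)
E[N_4] = Σ j·p_4(j) = 846/625;  E[N_4²] = Σ j²·p_4(j) = 1332/625
Var[N_4] = 1332/625 − (846/625)² = 116784/390625

116784/390625


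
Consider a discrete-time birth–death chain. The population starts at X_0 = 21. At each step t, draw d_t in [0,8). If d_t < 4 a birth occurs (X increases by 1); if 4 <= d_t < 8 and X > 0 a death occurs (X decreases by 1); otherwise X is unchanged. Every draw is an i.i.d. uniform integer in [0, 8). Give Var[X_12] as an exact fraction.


12

X can drop by at most 1 per step and X_0 = 21 > T = 12, so X_t >= 21 − t >= 9 > 0 for every t <= 12: the floor at 0 (the 'and X > 0' condition) never binds. Hence X_12 = X_0 + Σ_{t<12} Y_t with i.i.d. increments Y_t = y(d_t) ∈ {+1, −1, 0}.
Outcome values over d=0..7: [1, 1, 1, 1, -1, -1, -1, -1]
Σy = 0, Σy² = 8, M = 8
μ = 0/8 = 0,  σ² = 8/8 − (0)² = 1
Independent increments: Var[X_12] = 12·σ² = 12·(1) = 12


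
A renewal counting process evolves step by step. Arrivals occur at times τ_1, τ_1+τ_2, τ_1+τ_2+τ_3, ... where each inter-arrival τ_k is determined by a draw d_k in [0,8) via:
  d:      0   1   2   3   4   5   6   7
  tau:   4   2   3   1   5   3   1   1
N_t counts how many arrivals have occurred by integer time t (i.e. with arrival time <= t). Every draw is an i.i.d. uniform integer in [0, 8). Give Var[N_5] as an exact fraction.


853466407/1073741824

Inter-arrival values over d=0..7: [4, 2, 3, 1, 5, 3, 1, 1]
Each d has probability 1/8, so the pmf of τ is: f(1) = 3/8, f(2) = 1/8, f(3) = 1/4, f(4) = 1/8, f(5) = 1/8
Let p_n(j) = P(N_n = j), with p_0 = [1]. Condition on τ_1: p_n(0) = P(τ > n), and for j >= 1, p_n(j) = Σ_{k<=n} f(k)·p_{n−k}(j−1)
p_1 = [5/8, 3/8]  (j = 0..1)
p_2 = [1/2, 23/64, 9/64]  (j = 0..2)
p_3 = [1/4, 33/64, 93/512, 27/512]  (j = 0..3)
p_4 = [1/8, 7/16, 85/256, 351/4096, 81/4096]  (j = 0..4)
p_5 = [0, 13/32, 187/512, 747/4096, 1269/32768, 243/32768]  (j = 0..5)
E[N_5] = Σ j·p_5(j) = 61467/32768;  E[N_5²] = Σ j²·p_5(j) = 141347/32768
Var[N_5] = 141347/32768 − (61467/32768)² = 853466407/1073741824


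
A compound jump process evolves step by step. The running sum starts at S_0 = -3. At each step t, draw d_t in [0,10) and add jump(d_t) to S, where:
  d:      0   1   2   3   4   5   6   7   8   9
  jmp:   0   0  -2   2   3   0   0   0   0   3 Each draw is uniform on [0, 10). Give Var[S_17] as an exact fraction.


952/25

Outcome values over d=0..9: [0, 0, -2, 2, 3, 0, 0, 0, 0, 3]
Σy = 6, Σy² = 26, M = 10
μ = 6/10 = 3/5,  σ² = 26/10 − (3/5)² = 56/25
Independent increments: Var[S_17] = 17·σ² = 17·(56/25) = 952/25


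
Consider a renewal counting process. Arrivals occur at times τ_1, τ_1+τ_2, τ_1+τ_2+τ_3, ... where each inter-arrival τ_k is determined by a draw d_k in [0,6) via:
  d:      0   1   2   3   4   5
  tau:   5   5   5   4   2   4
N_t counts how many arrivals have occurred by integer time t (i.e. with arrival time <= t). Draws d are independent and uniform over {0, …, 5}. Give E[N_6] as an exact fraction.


247/216

Inter-arrival values over d=0..5: [5, 5, 5, 4, 2, 4]
Each d has probability 1/6, so the pmf of τ is: f(2) = 1/6, f(4) = 1/3, f(5) = 1/2
Renewal equation for m(n) = E[N_n]: condition on τ_1 = k (if k <= n, one arrival plus a fresh copy on the remaining n−k steps): m(n) = F(n) + Σ_{k<=n} f(k)·m(n−k), where F(n) = P(τ <= n) and m(0) = 0
m(1) = F(1) = 0
m(2) = F(2) = 1/6
m(3) = F(3) = 1/6
m(4) = F(4) + f(2)·m(2) = 1/2 + 1/6·1/6 = 19/36
m(5) = F(5) + f(2)·m(3) = 1 + 1/6·1/6 = 37/36
m(6) = F(6) + f(2)·m(4) + f(4)·m(2) = 1 + 1/6·19/36 + 1/3·1/6 = 247/216
E[N_6] = m(6) = 247/216


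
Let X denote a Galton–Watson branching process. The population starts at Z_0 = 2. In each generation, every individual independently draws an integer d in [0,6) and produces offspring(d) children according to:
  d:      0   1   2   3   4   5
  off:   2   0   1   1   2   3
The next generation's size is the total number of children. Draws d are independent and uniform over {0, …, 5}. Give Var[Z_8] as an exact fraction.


Outcome values over d=0..5: [2, 0, 1, 1, 2, 3]
Σy = 9, Σy² = 19, M = 6
μ = 9/6 = 3/2,  σ² = 19/6 − (3/2)² = 11/12
V_0 = 0, E_0 = 2
V_1 = 11/12·E_0 + (3/2)²·V_0 = 11/6;  E_1 = 3
V_2 = 11/12·E_1 + (3/2)²·V_1 = 55/8;  E_2 = 9/2
V_3 = 11/12·E_2 + (3/2)²·V_2 = 627/32;  E_3 = 27/4
V_4 = 11/12·E_3 + (3/2)²·V_3 = 6435/128;  E_4 = 81/8
V_5 = 11/12·E_4 + (3/2)²·V_4 = 62667/512;  E_5 = 243/16
V_6 = 11/12·E_5 + (3/2)²·V_5 = 592515/2048;  E_6 = 729/32
V_7 = 11/12·E_6 + (3/2)²·V_6 = 5503707/8192;  E_7 = 2187/64
V_8 = 11/12·E_7 + (3/2)²·V_7 = 50559795/32768;  E_8 = 6561/128

50559795/32768


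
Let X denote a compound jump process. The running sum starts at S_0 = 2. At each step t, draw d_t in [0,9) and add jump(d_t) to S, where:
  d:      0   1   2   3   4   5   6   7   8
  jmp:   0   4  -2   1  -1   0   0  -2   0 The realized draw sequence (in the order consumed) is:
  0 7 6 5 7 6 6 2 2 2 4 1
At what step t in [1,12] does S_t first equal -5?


t=0: S=2, d=0, jump=0, S_1=2
t=1: S=2, d=7, jump=-2, S_2=0
t=2: S=0, d=6, jump=0, S_3=0
t=3: S=0, d=5, jump=0, S_4=0
t=4: S=0, d=7, jump=-2, S_5=-2
t=5: S=-2, d=6, jump=0, S_6=-2
t=6: S=-2, d=6, jump=0, S_7=-2
t=7: S=-2, d=2, jump=-2, S_8=-4
t=8: S=-4, d=2, jump=-2, S_9=-6
t=9: S=-6, d=2, jump=-2, S_10=-8
t=10: S=-8, d=4, jump=-1, S_11=-9
t=11: S=-9, d=1, jump=4, S_12=-5

12


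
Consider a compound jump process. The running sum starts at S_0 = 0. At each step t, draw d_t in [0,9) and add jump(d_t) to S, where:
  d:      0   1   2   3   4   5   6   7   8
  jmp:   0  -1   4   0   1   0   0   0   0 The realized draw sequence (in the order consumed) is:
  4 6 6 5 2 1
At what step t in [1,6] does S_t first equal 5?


5

t=0: S=0, d=4, jump=1, S_1=1
t=1: S=1, d=6, jump=0, S_2=1
t=2: S=1, d=6, jump=0, S_3=1
t=3: S=1, d=5, jump=0, S_4=1
t=4: S=1, d=2, jump=4, S_5=5
t=5: S=5, d=1, jump=-1, S_6=4


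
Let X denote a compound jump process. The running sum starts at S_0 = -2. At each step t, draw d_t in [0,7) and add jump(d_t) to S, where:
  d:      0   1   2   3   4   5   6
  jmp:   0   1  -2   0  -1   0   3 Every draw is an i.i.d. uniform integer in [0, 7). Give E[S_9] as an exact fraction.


Outcome values over d=0..6: [0, 1, -2, 0, -1, 0, 3]
Σy = 1, Σy² = 15, M = 7
μ = 1/7 = 1/7,  σ² = 15/7 − (1/7)² = 104/49
E[S_9] = -2 + 9·(1/7) = -5/7

-5/7


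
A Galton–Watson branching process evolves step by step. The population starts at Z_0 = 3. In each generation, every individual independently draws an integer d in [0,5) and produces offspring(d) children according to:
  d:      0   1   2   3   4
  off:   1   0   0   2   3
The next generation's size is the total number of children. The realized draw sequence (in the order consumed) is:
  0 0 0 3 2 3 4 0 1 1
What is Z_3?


4

gen 0: Z_0=3, draws=[0, 0, 0], offspring=[1, 1, 1], Z_1=3
gen 1: Z_1=3, draws=[3, 2, 3], offspring=[2, 0, 2], Z_2=4
gen 2: Z_2=4, draws=[4, 0, 1, 1], offspring=[3, 1, 0, 0], Z_3=4


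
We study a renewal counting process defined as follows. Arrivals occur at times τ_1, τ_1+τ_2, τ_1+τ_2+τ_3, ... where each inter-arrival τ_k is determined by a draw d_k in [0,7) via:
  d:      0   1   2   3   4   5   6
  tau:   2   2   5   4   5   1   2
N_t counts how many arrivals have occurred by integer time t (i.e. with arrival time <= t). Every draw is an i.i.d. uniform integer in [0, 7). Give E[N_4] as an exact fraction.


Inter-arrival values over d=0..6: [2, 2, 5, 4, 5, 1, 2]
Each d has probability 1/7, so the pmf of τ is: f(1) = 1/7, f(2) = 3/7, f(4) = 1/7, f(5) = 2/7
Renewal equation for m(n) = E[N_n]: condition on τ_1 = k (if k <= n, one arrival plus a fresh copy on the remaining n−k steps): m(n) = F(n) + Σ_{k<=n} f(k)·m(n−k), where F(n) = P(τ <= n) and m(0) = 0
m(1) = F(1) = 1/7
m(2) = F(2) + f(1)·m(1) = 4/7 + 1/7·1/7 = 29/49
m(3) = F(3) + f(1)·m(2) + f(2)·m(1) = 4/7 + 1/7·29/49 + 3/7·1/7 = 246/343
m(4) = F(4) + f(1)·m(3) + f(2)·m(2) = 5/7 + 1/7·246/343 + 3/7·29/49 = 2570/2401
E[N_4] = m(4) = 2570/2401

2570/2401


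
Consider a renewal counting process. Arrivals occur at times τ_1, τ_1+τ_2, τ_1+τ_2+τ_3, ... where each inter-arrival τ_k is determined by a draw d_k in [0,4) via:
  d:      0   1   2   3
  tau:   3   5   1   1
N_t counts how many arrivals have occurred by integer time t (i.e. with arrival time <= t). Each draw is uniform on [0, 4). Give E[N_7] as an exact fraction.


Inter-arrival values over d=0..3: [3, 5, 1, 1]
Each d has probability 1/4, so the pmf of τ is: f(1) = 1/2, f(3) = 1/4, f(5) = 1/4
Renewal equation for m(n) = E[N_n]: condition on τ_1 = k (if k <= n, one arrival plus a fresh copy on the remaining n−k steps): m(n) = F(n) + Σ_{k<=n} f(k)·m(n−k), where F(n) = P(τ <= n) and m(0) = 0
m(1) = F(1) = 1/2
m(2) = F(2) + f(1)·m(1) = 1/2 + 1/2·1/2 = 3/4
m(3) = F(3) + f(1)·m(2) = 3/4 + 1/2·3/4 = 9/8
m(4) = F(4) + f(1)·m(3) + f(3)·m(1) = 3/4 + 1/2·9/8 + 1/4·1/2 = 23/16
m(5) = F(5) + f(1)·m(4) + f(3)·m(2) = 1 + 1/2·23/16 + 1/4·3/4 = 61/32
m(6) = F(6) + f(1)·m(5) + f(3)·m(3) + f(5)·m(1) = 1 + 1/2·61/32 + 1/4·9/8 + 1/4·1/2 = 151/64
m(7) = F(7) + f(1)·m(6) + f(3)·m(4) + f(5)·m(2) = 1 + 1/2·151/64 + 1/4·23/16 + 1/4·3/4 = 349/128
E[N_7] = m(7) = 349/128

349/128


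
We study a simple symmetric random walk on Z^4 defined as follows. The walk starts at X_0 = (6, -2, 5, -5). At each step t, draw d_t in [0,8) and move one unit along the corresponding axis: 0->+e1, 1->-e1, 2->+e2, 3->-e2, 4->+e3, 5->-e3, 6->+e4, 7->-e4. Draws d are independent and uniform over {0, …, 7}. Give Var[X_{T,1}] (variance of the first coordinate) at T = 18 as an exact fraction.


Outcome values over d=0..7: [1, -1, 0, 0, 0, 0, 0, 0]
Σy = 0, Σy² = 2, M = 8
μ = 0/8 = 0,  σ² = 2/8 − (0)² = 1/4
Independent increments: Var[X_18] = 18·σ² = 18·(1/4) = 9/2

9/2


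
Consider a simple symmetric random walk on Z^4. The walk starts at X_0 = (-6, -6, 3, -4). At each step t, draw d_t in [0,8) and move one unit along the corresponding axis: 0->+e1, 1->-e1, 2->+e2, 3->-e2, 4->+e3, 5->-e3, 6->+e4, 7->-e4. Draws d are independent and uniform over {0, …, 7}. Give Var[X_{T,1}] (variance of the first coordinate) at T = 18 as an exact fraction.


9/2

Outcome values over d=0..7: [1, -1, 0, 0, 0, 0, 0, 0]
Σy = 0, Σy² = 2, M = 8
μ = 0/8 = 0,  σ² = 2/8 − (0)² = 1/4
Independent increments: Var[X_18] = 18·σ² = 18·(1/4) = 9/2


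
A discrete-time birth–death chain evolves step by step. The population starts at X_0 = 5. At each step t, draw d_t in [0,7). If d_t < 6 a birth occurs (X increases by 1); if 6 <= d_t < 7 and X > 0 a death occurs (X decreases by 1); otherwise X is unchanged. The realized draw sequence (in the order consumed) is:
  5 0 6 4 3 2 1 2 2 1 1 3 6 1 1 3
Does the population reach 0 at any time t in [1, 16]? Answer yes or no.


t=0: X=5, d=5 → birth, X_1=6
t=1: X=6, d=0 → birth, X_2=7
t=2: X=7, d=6 → death, X_3=6
t=3: X=6, d=4 → birth, X_4=7
t=4: X=7, d=3 → birth, X_5=8
t=5: X=8, d=2 → birth, X_6=9
t=6: X=9, d=1 → birth, X_7=10
t=7: X=10, d=2 → birth, X_8=11
t=8: X=11, d=2 → birth, X_9=12
t=9: X=12, d=1 → birth, X_10=13
t=10: X=13, d=1 → birth, X_11=14
t=11: X=14, d=3 → birth, X_12=15
t=12: X=15, d=6 → death, X_13=14
t=13: X=14, d=1 → birth, X_14=15
t=14: X=15, d=1 → birth, X_15=16
t=15: X=16, d=3 → birth, X_16=17

no


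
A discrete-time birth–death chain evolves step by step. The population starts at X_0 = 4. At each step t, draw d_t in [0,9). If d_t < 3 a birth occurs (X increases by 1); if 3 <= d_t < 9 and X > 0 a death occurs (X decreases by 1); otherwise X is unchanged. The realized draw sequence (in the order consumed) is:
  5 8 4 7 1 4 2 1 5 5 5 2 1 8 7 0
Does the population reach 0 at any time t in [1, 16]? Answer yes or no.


yes

t=0: X=4, d=5 → death, X_1=3
t=1: X=3, d=8 → death, X_2=2
t=2: X=2, d=4 → death, X_3=1
t=3: X=1, d=7 → death, X_4=0
t=4: X=0, d=1 → birth, X_5=1
t=5: X=1, d=4 → death, X_6=0
t=6: X=0, d=2 → birth, X_7=1
t=7: X=1, d=1 → birth, X_8=2
t=8: X=2, d=5 → death, X_9=1
t=9: X=1, d=5 → death, X_10=0
t=10: X=0, d=5 → hold, X_11=0
t=11: X=0, d=2 → birth, X_12=1
t=12: X=1, d=1 → birth, X_13=2
t=13: X=2, d=8 → death, X_14=1
t=14: X=1, d=7 → death, X_15=0
t=15: X=0, d=0 → birth, X_16=1


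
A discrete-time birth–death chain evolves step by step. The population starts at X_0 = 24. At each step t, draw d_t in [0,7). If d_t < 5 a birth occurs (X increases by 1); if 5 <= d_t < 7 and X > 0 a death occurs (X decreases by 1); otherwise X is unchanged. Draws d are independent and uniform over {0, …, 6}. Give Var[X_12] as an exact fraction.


X can drop by at most 1 per step and X_0 = 24 > T = 12, so X_t >= 24 − t >= 12 > 0 for every t <= 12: the floor at 0 (the 'and X > 0' condition) never binds. Hence X_12 = X_0 + Σ_{t<12} Y_t with i.i.d. increments Y_t = y(d_t) ∈ {+1, −1, 0}.
Outcome values over d=0..6: [1, 1, 1, 1, 1, -1, -1]
Σy = 3, Σy² = 7, M = 7
μ = 3/7 = 3/7,  σ² = 7/7 − (3/7)² = 40/49
Independent increments: Var[X_12] = 12·σ² = 12·(40/49) = 480/49

480/49


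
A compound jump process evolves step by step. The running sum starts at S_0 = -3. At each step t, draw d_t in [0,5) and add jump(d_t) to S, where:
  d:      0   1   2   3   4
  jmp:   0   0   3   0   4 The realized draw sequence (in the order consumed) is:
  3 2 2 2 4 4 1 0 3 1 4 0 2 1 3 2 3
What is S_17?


24

t=0: S=-3, d=3, jump=0, S_1=-3
t=1: S=-3, d=2, jump=3, S_2=0
t=2: S=0, d=2, jump=3, S_3=3
t=3: S=3, d=2, jump=3, S_4=6
t=4: S=6, d=4, jump=4, S_5=10
t=5: S=10, d=4, jump=4, S_6=14
t=6: S=14, d=1, jump=0, S_7=14
t=7: S=14, d=0, jump=0, S_8=14
t=8: S=14, d=3, jump=0, S_9=14
t=9: S=14, d=1, jump=0, S_10=14
t=10: S=14, d=4, jump=4, S_11=18
t=11: S=18, d=0, jump=0, S_12=18
t=12: S=18, d=2, jump=3, S_13=21
t=13: S=21, d=1, jump=0, S_14=21
t=14: S=21, d=3, jump=0, S_15=21
t=15: S=21, d=2, jump=3, S_16=24
t=16: S=24, d=3, jump=0, S_17=24


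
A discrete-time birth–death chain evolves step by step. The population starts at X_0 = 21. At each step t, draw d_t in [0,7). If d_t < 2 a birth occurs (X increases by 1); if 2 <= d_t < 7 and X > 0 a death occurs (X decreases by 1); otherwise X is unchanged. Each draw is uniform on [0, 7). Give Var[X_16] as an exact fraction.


X can drop by at most 1 per step and X_0 = 21 > T = 16, so X_t >= 21 − t >= 5 > 0 for every t <= 16: the floor at 0 (the 'and X > 0' condition) never binds. Hence X_16 = X_0 + Σ_{t<16} Y_t with i.i.d. increments Y_t = y(d_t) ∈ {+1, −1, 0}.
Outcome values over d=0..6: [1, 1, -1, -1, -1, -1, -1]
Σy = -3, Σy² = 7, M = 7
μ = -3/7 = -3/7,  σ² = 7/7 − (-3/7)² = 40/49
Independent increments: Var[X_16] = 16·σ² = 16·(40/49) = 640/49

640/49


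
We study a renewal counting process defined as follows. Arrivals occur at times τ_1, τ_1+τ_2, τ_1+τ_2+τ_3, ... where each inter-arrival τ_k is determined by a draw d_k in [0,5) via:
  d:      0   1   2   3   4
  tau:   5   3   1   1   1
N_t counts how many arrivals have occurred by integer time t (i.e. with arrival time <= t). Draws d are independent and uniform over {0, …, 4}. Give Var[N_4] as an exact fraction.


Inter-arrival values over d=0..4: [5, 3, 1, 1, 1]
Each d has probability 1/5, so the pmf of τ is: f(1) = 3/5, f(3) = 1/5, f(5) = 1/5
Let p_n(j) = P(N_n = j), with p_0 = [1]. Condition on τ_1: p_n(0) = P(τ > n), and for j >= 1, p_n(j) = Σ_{k<=n} f(k)·p_{n−k}(j−1)
p_1 = [2/5, 3/5]  (j = 0..1)
p_2 = [2/5, 6/25, 9/25]  (j = 0..2)
p_3 = [1/5, 11/25, 18/125, 27/125]  (j = 0..3)
p_4 = [1/5, 1/5, 48/125, 54/625, 81/625]  (j = 0..4)
E[N_4] = Σ j·p_4(j) = 1091/625;  E[N_4²] = Σ j²·p_4(j) = 2867/625
Var[N_4] = 2867/625 − (1091/625)² = 601594/390625

601594/390625


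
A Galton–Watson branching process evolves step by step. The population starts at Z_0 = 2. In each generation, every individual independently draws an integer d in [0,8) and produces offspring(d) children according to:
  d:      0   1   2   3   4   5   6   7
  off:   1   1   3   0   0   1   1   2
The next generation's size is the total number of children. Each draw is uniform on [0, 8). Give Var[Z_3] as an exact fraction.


Outcome values over d=0..7: [1, 1, 3, 0, 0, 1, 1, 2]
Σy = 9, Σy² = 17, M = 8
μ = 9/8 = 9/8,  σ² = 17/8 − (9/8)² = 55/64
V_0 = 0, E_0 = 2
V_1 = 55/64·E_0 + (9/8)²·V_0 = 55/32;  E_1 = 9/4
V_2 = 55/64·E_1 + (9/8)²·V_1 = 8415/2048;  E_2 = 81/32
V_3 = 55/64·E_2 + (9/8)²·V_2 = 966735/131072;  E_3 = 729/256

966735/131072


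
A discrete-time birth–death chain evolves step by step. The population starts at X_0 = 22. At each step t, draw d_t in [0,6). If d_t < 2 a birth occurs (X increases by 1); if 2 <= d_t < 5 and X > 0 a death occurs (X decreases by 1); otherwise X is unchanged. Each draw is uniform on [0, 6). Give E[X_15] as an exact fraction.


39/2

X can drop by at most 1 per step and X_0 = 22 > T = 15, so X_t >= 22 − t >= 7 > 0 for every t <= 15: the floor at 0 (the 'and X > 0' condition) never binds. Hence X_15 = X_0 + Σ_{t<15} Y_t with i.i.d. increments Y_t = y(d_t) ∈ {+1, −1, 0}.
Outcome values over d=0..5: [1, 1, -1, -1, -1, 0]
Σy = -1, Σy² = 5, M = 6
μ = -1/6 = -1/6,  σ² = 5/6 − (-1/6)² = 29/36
E[X_15] = 22 + 15·(-1/6) = 39/2


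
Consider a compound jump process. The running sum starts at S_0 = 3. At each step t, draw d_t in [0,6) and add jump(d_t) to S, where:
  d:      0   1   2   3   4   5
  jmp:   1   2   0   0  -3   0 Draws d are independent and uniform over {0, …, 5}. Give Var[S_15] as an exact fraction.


Outcome values over d=0..5: [1, 2, 0, 0, -3, 0]
Σy = 0, Σy² = 14, M = 6
μ = 0/6 = 0,  σ² = 14/6 − (0)² = 7/3
Independent increments: Var[S_15] = 15·σ² = 15·(7/3) = 35

35


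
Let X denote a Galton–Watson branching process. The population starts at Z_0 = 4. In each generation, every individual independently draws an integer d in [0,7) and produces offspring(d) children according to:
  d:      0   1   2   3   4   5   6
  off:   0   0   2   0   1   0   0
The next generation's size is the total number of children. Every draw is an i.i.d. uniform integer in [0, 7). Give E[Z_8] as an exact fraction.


26244/5764801

Outcome values over d=0..6: [0, 0, 2, 0, 1, 0, 0]
Σy = 3, Σy² = 5, M = 7
μ = 3/7 = 3/7,  σ² = 5/7 − (3/7)² = 26/49
E[Z_0] = 4
E[Z_1] = 3/7·E[Z_0] = 12/7
E[Z_2] = 3/7·E[Z_1] = 36/49
E[Z_3] = 3/7·E[Z_2] = 108/343
E[Z_4] = 3/7·E[Z_3] = 324/2401
E[Z_5] = 3/7·E[Z_4] = 972/16807
E[Z_6] = 3/7·E[Z_5] = 2916/117649
E[Z_7] = 3/7·E[Z_6] = 8748/823543
E[Z_8] = 3/7·E[Z_7] = 26244/5764801


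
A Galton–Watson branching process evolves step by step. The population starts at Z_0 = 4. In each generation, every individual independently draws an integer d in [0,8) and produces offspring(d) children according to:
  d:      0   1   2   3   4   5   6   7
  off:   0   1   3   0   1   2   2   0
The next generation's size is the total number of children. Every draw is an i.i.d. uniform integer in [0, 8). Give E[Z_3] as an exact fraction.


729/128

Outcome values over d=0..7: [0, 1, 3, 0, 1, 2, 2, 0]
Σy = 9, Σy² = 19, M = 8
μ = 9/8 = 9/8,  σ² = 19/8 − (9/8)² = 71/64
E[Z_0] = 4
E[Z_1] = 9/8·E[Z_0] = 9/2
E[Z_2] = 9/8·E[Z_1] = 81/16
E[Z_3] = 9/8·E[Z_2] = 729/128
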